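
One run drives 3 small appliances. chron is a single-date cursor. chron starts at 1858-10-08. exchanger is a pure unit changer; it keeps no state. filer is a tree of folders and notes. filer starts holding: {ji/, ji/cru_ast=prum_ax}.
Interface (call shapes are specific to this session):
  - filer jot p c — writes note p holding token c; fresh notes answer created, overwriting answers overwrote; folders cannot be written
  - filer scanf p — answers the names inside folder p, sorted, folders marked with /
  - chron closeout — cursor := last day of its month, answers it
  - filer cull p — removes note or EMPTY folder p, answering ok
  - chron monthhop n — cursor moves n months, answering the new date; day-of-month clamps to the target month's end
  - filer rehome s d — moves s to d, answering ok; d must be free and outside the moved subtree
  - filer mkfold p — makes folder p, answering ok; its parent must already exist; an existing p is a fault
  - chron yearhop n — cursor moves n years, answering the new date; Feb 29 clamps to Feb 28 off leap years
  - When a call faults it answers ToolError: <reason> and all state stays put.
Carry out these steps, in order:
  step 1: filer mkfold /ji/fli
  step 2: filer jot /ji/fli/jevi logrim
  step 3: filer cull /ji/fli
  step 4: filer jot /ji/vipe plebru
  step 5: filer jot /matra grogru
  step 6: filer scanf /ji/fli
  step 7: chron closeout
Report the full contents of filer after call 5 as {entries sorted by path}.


% filer mkfold /ji/fli
= ok
% filer jot /ji/fli/jevi logrim
= created
% filer cull /ji/fli
= ToolError: not empty
% filer jot /ji/vipe plebru
= created
% filer jot /matra grogru
= created
% filer scanf /ji/fli
= [jevi]
% chron closeout
= 1858-10-31

Answer: {ji/, ji/cru_ast=prum_ax, ji/fli/, ji/fli/jevi=logrim, ji/vipe=plebru, matra=grogru}


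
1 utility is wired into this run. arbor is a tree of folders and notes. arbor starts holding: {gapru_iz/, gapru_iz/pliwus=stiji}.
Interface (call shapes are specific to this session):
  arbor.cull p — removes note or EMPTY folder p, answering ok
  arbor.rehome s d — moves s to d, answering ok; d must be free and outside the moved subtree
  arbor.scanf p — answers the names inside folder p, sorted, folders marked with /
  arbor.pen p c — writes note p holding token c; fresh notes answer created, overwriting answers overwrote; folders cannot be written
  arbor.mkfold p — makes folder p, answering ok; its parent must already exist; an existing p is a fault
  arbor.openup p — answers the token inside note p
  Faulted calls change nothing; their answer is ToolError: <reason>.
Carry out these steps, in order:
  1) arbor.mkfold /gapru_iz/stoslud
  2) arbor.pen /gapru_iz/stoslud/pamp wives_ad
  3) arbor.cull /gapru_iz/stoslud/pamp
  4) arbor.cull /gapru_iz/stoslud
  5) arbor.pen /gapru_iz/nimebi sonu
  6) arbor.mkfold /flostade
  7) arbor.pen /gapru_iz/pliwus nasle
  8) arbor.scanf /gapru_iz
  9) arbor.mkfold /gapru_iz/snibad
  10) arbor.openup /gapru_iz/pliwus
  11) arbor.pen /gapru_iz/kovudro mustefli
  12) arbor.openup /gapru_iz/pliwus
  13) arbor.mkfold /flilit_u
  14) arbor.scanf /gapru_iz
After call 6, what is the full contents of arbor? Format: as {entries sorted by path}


Answer: {flostade/, gapru_iz/, gapru_iz/nimebi=sonu, gapru_iz/pliwus=stiji}

Derivation:
CALL mkfold[p=/gapru_iz/stoslud]
RET  ok
CALL pen[p=/gapru_iz/stoslud/pamp; c=wives_ad]
RET  created
CALL cull[p=/gapru_iz/stoslud/pamp]
RET  ok
CALL cull[p=/gapru_iz/stoslud]
RET  ok
CALL pen[p=/gapru_iz/nimebi; c=sonu]
RET  created
CALL mkfold[p=/flostade]
RET  ok
CALL pen[p=/gapru_iz/pliwus; c=nasle]
RET  overwrote
CALL scanf[p=/gapru_iz]
RET  [nimebi, pliwus]
CALL mkfold[p=/gapru_iz/snibad]
RET  ok
CALL openup[p=/gapru_iz/pliwus]
RET  nasle
CALL pen[p=/gapru_iz/kovudro; c=mustefli]
RET  created
CALL openup[p=/gapru_iz/pliwus]
RET  nasle
CALL mkfold[p=/flilit_u]
RET  ok
CALL scanf[p=/gapru_iz]
RET  [kovudro, nimebi, pliwus, snibad/]


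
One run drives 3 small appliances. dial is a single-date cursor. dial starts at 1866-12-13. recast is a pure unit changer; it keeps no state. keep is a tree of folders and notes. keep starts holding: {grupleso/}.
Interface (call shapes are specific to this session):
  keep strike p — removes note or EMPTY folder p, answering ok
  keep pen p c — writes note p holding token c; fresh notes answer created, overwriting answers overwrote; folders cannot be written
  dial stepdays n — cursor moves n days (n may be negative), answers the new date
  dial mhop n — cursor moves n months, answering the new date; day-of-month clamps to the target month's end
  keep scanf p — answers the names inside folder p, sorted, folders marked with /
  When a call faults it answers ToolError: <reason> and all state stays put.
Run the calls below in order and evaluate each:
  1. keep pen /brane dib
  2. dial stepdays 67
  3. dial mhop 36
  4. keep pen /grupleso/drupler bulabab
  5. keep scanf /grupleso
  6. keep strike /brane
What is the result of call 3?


Answer: 1870-02-18

Derivation:
Act: keep pen[p→/brane; c→dib]
Obs: created
Act: dial stepdays[n→67]
Obs: 1867-02-18
Act: dial mhop[n→36]
Obs: 1870-02-18
Act: keep pen[p→/grupleso/drupler; c→bulabab]
Obs: created
Act: keep scanf[p→/grupleso]
Obs: [drupler]
Act: keep strike[p→/brane]
Obs: ok


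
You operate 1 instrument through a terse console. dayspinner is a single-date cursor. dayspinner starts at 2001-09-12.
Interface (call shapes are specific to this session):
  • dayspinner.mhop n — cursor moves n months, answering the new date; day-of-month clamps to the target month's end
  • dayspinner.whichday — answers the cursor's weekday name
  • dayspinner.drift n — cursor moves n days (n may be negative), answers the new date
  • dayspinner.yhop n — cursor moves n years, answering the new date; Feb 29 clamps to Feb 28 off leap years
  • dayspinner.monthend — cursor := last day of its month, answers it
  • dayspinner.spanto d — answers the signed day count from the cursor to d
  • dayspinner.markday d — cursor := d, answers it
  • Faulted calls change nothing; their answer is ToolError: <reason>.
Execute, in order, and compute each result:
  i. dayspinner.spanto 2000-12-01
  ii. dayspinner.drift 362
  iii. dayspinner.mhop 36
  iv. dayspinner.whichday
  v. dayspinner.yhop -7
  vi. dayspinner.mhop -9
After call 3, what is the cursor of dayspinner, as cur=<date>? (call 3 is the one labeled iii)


Answer: cur=2005-09-09

Derivation:
Act: dayspinner.spanto[d→2000-12-01]
Obs: -285
Act: dayspinner.drift[n→362]
Obs: 2002-09-09
Act: dayspinner.mhop[n→36]
Obs: 2005-09-09
Act: dayspinner.whichday[]
Obs: Friday
Act: dayspinner.yhop[n→-7]
Obs: 1998-09-09
Act: dayspinner.mhop[n→-9]
Obs: 1997-12-09


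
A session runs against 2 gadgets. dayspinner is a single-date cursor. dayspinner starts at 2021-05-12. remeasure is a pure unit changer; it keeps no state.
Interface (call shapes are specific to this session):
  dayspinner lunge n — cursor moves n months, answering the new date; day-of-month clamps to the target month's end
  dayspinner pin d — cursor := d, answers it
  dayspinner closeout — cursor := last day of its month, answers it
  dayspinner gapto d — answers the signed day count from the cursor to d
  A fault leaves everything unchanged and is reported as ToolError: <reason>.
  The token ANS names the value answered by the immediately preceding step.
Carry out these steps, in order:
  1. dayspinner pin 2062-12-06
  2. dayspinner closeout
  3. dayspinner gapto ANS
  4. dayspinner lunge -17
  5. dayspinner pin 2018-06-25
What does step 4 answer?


Act: dayspinner pin[d=2062-12-06]
Obs: 2062-12-06
Act: dayspinner closeout[]
Obs: 2062-12-31
Act: dayspinner gapto[d=ANS]
Obs: 0
Act: dayspinner lunge[n=-17]
Obs: 2061-07-31
Act: dayspinner pin[d=2018-06-25]
Obs: 2018-06-25

Answer: 2061-07-31


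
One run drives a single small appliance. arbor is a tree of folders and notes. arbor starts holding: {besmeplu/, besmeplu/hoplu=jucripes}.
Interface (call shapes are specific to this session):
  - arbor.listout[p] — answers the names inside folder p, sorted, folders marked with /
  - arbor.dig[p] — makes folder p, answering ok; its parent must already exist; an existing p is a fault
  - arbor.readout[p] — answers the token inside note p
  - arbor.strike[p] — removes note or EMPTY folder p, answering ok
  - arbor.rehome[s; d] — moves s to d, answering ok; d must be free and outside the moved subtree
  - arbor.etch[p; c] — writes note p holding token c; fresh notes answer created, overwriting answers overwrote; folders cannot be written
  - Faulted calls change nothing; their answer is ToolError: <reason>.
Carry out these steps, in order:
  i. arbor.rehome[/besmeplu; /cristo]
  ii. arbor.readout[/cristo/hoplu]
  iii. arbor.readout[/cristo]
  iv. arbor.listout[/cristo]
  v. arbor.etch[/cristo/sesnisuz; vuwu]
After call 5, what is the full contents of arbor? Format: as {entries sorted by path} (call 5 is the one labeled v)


Answer: {cristo/, cristo/hoplu=jucripes, cristo/sesnisuz=vuwu}

Derivation:
// arbor.rehome(s='/besmeplu', d='/cristo') ~> ok
// arbor.readout(p='/cristo/hoplu') ~> jucripes
// arbor.readout(p='/cristo') ~> ToolError: is a directory
// arbor.listout(p='/cristo') ~> [hoplu]
// arbor.etch(p='/cristo/sesnisuz', c='vuwu') ~> created


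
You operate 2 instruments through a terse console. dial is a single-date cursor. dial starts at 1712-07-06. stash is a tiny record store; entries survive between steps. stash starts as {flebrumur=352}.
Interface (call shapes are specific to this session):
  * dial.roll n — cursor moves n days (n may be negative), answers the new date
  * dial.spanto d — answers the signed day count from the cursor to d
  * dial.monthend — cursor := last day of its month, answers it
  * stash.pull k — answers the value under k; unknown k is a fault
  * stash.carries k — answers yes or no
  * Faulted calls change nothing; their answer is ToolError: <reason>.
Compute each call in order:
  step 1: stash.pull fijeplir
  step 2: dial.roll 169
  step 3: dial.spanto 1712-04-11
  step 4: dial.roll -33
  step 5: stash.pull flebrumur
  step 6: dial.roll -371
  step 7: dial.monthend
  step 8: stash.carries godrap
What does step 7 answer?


Now I run stash.pull passing k→fijeplir, — result: ToolError: no such key fijeplir.
I run dial.roll passing n→169, yielding 1712-12-22.
Invoking dial.spanto passing d→1712-04-11, → -255.
Then dial.roll passing n→-33, and observe 1712-11-19.
I try stash.pull passing k→flebrumur, yielding 352.
Calling dial.roll passing n→-371: 1711-11-14.
Next I call dial.monthend: 1711-11-30.
I try stash.carries passing k→godrap, — result: no.

Answer: 1711-11-30


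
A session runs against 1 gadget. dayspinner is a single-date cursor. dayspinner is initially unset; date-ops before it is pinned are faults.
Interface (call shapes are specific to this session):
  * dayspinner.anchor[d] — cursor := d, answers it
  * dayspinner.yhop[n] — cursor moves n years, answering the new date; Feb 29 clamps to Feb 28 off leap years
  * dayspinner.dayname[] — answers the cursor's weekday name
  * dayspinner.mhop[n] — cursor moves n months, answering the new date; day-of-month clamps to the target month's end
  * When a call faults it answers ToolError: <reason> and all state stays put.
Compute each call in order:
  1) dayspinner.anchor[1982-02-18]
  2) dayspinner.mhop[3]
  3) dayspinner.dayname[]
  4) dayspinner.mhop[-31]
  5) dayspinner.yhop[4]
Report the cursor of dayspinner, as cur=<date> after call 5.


Invoking dayspinner.anchor with d: 1982-02-18, and get 1982-02-18.
I use dayspinner.mhop with n: 3: 1982-05-18.
Invoking dayspinner.dayname(), and get Tuesday.
Calling dayspinner.mhop with n: -31, which returns 1979-10-18.
Then dayspinner.yhop with n: 4, and see 1983-10-18.

Answer: cur=1983-10-18


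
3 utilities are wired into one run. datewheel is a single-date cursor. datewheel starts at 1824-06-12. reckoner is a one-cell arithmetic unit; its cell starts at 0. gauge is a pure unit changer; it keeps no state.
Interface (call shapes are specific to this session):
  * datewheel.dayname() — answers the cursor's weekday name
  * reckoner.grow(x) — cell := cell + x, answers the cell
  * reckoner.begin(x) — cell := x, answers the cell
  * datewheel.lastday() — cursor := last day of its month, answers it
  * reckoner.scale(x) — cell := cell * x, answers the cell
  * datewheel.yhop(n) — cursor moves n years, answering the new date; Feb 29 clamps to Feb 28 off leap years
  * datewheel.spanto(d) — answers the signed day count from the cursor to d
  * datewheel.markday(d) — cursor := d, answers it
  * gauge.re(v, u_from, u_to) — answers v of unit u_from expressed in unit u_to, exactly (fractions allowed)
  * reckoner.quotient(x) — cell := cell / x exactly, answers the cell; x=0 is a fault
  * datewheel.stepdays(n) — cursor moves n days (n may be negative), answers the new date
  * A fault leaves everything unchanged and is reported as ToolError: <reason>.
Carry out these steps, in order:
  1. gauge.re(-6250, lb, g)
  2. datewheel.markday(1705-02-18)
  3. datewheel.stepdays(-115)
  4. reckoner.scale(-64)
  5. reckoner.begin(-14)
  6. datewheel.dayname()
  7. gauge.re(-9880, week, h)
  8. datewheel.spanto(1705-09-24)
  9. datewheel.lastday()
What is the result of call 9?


Answer: 1704-10-31

Derivation:
Act: gauge.re[v=-6250; u_from=lb; u_to=g]
Obs: -45359237/16
Act: datewheel.markday[d=1705-02-18]
Obs: 1705-02-18
Act: datewheel.stepdays[n=-115]
Obs: 1704-10-26
Act: reckoner.scale[x=-64]
Obs: 0
Act: reckoner.begin[x=-14]
Obs: -14
Act: datewheel.dayname[]
Obs: Sunday
Act: gauge.re[v=-9880; u_from=week; u_to=h]
Obs: -1659840
Act: datewheel.spanto[d=1705-09-24]
Obs: 333
Act: datewheel.lastday[]
Obs: 1704-10-31


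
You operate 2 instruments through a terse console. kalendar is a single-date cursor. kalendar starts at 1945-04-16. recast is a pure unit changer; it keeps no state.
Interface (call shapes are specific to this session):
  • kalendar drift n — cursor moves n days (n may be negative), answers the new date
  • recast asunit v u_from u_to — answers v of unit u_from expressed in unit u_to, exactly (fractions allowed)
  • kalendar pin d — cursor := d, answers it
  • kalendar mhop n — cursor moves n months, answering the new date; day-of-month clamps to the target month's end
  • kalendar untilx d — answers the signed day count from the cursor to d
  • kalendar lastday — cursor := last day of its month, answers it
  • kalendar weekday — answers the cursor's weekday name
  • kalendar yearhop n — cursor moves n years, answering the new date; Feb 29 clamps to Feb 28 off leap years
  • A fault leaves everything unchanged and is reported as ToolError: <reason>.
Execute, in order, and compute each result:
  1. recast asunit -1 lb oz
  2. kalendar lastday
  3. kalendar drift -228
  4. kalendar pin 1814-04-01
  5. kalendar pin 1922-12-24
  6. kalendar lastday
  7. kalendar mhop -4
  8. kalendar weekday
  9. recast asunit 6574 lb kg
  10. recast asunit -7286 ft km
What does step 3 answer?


Answer: 1944-09-14

Derivation:
~$ recast asunit v: -1 u_from: lb u_to: oz
:: -16
~$ kalendar lastday
:: 1945-04-30
~$ kalendar drift n: -228
:: 1944-09-14
~$ kalendar pin d: 1814-04-01
:: 1814-04-01
~$ kalendar pin d: 1922-12-24
:: 1922-12-24
~$ kalendar lastday
:: 1922-12-31
~$ kalendar mhop n: -4
:: 1922-08-31
~$ kalendar weekday
:: Thursday
~$ recast asunit v: 6574 u_from: lb u_to: kg
:: 149095812019/50000000
~$ recast asunit v: -7286 u_from: ft u_to: km
:: -1387983/625000


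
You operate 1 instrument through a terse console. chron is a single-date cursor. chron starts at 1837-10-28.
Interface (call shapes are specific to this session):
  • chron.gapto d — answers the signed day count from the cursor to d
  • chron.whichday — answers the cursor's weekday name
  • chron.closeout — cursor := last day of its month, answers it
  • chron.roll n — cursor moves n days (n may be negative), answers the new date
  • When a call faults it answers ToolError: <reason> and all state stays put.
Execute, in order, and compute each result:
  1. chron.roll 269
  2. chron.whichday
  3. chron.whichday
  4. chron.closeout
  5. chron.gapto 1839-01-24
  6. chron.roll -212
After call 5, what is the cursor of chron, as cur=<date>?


[in] chron.roll n→269
[out] 1838-07-24
[in] chron.whichday
[out] Tuesday
[in] chron.whichday
[out] Tuesday
[in] chron.closeout
[out] 1838-07-31
[in] chron.gapto d→1839-01-24
[out] 177
[in] chron.roll n→-212
[out] 1837-12-31

Answer: cur=1838-07-31


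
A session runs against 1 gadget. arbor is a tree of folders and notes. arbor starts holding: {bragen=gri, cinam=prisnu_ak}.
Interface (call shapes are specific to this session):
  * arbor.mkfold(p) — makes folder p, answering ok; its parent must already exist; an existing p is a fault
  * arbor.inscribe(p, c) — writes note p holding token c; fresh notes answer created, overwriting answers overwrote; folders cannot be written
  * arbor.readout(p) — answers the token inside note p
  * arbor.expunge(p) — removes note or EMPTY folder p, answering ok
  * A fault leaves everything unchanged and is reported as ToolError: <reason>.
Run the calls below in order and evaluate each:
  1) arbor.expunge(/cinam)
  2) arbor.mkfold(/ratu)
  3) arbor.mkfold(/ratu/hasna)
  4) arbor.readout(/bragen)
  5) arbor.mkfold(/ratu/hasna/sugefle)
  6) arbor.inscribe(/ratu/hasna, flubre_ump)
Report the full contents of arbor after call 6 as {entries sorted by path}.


I invoke expunge using p='/cinam': ok.
Using mkfold using p='/ratu', — result: ok.
I call mkfold using p='/ratu/hasna', — result: ok.
I try readout using p='/bragen', and get gri.
I invoke mkfold using p='/ratu/hasna/sugefle', and get ok.
Using inscribe using p='/ratu/hasna', c='flubre_ump', → ToolError: is a directory.

Answer: {bragen=gri, ratu/, ratu/hasna/, ratu/hasna/sugefle/}


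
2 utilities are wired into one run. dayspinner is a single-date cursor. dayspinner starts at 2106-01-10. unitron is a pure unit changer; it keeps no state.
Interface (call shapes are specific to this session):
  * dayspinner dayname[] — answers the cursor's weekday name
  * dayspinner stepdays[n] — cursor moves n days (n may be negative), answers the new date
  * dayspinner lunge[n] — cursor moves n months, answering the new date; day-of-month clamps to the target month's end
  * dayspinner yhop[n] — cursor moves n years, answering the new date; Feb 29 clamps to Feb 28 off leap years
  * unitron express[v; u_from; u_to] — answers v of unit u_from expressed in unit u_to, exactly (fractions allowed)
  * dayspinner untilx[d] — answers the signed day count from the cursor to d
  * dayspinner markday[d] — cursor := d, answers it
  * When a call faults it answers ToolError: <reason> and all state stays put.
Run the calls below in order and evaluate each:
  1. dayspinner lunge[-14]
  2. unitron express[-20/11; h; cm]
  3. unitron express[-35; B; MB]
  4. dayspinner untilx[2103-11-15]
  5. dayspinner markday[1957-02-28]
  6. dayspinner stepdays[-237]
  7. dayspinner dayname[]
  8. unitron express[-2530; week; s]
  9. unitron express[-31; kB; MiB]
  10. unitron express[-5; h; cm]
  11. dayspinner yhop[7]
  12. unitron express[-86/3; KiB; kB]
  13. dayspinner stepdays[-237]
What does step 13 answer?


Then dayspinner lunge passing n='-14', yielding 2104-11-10.
I use unitron express passing v='-20/11', u_from='h', u_to='cm', and get ToolError: incompatible units.
I try unitron express passing v='-35', u_from='B', u_to='MB', and get -7/200000.
I run dayspinner untilx passing d='2103-11-15', which returns -361.
I use dayspinner markday passing d='1957-02-28', — result: 1957-02-28.
I run dayspinner stepdays passing n='-237': 1956-07-06.
I invoke dayspinner dayname(), → Friday.
I use unitron express passing v='-2530', u_from='week', u_to='s', → -1530144000.
Then unitron express passing v='-31', u_from='kB', u_to='MiB', and see -3875/131072.
I use unitron express passing v='-5', u_from='h', u_to='cm', giving ToolError: incompatible units.
Calling dayspinner yhop passing n='7', and observe 1963-07-06.
I use unitron express passing v='-86/3', u_from='KiB', u_to='kB', giving -11008/375.
I run dayspinner stepdays passing n='-237', and observe 1962-11-11.

Answer: 1962-11-11


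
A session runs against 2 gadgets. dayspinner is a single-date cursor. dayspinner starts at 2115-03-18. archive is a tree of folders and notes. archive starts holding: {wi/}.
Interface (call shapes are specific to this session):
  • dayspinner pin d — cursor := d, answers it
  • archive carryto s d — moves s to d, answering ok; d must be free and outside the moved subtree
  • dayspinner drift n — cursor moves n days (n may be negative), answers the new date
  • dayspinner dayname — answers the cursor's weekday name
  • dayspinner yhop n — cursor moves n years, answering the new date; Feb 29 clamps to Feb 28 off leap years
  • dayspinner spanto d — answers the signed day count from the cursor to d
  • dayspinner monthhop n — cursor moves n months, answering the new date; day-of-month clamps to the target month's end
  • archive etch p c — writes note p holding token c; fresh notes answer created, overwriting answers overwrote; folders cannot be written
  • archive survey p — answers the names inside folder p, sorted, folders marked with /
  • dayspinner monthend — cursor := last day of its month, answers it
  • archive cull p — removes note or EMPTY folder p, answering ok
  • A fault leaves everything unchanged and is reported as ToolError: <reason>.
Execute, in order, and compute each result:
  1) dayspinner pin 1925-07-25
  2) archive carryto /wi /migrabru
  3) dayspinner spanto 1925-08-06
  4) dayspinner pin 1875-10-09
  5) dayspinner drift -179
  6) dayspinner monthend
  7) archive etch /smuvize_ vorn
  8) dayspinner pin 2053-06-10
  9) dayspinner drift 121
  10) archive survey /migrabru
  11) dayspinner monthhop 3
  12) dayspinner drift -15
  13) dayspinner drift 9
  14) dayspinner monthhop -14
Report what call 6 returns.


Next I call dayspinner pin using d=1925-07-25, which returns 1925-07-25.
Then archive carryto using s=/wi, d=/migrabru, giving ok.
Invoking dayspinner spanto using d=1925-08-06, and see 12.
Now I run dayspinner pin using d=1875-10-09, giving 1875-10-09.
I use dayspinner drift using n=-179, and observe 1875-04-13.
I use dayspinner monthend(), giving 1875-04-30.
I use archive etch using p=/smuvize_, c=vorn, and get created.
Calling dayspinner pin using d=2053-06-10: 2053-06-10.
I run dayspinner drift using n=121, which returns 2053-10-09.
Invoking archive survey using p=/migrabru, and observe [].
Next I call dayspinner monthhop using n=3, and observe 2054-01-09.
I run dayspinner drift using n=-15, → 2053-12-25.
Then dayspinner drift using n=9, yielding 2054-01-03.
Invoking dayspinner monthhop using n=-14, and see 2052-11-03.

Answer: 1875-04-30


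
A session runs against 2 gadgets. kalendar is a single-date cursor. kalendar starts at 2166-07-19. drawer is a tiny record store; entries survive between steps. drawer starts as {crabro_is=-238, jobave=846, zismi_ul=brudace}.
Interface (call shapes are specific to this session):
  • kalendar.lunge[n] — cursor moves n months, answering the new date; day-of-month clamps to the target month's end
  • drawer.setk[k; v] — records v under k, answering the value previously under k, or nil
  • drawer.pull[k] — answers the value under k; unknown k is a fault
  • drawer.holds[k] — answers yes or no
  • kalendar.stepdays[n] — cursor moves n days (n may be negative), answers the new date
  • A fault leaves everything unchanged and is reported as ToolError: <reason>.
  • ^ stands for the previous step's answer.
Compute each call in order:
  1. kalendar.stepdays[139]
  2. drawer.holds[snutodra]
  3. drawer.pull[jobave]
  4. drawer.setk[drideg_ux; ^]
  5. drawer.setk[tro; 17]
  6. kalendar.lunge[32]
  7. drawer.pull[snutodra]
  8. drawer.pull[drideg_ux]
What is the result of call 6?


→ stepdays(n→139)
← 2166-12-05
→ holds(k→snutodra)
← no
→ pull(k→jobave)
← 846
→ setk(k→drideg_ux, v→^)
← nil
→ setk(k→tro, v→17)
← nil
→ lunge(n→32)
← 2169-08-05
→ pull(k→snutodra)
← ToolError: no such key snutodra
→ pull(k→drideg_ux)
← 846

Answer: 2169-08-05


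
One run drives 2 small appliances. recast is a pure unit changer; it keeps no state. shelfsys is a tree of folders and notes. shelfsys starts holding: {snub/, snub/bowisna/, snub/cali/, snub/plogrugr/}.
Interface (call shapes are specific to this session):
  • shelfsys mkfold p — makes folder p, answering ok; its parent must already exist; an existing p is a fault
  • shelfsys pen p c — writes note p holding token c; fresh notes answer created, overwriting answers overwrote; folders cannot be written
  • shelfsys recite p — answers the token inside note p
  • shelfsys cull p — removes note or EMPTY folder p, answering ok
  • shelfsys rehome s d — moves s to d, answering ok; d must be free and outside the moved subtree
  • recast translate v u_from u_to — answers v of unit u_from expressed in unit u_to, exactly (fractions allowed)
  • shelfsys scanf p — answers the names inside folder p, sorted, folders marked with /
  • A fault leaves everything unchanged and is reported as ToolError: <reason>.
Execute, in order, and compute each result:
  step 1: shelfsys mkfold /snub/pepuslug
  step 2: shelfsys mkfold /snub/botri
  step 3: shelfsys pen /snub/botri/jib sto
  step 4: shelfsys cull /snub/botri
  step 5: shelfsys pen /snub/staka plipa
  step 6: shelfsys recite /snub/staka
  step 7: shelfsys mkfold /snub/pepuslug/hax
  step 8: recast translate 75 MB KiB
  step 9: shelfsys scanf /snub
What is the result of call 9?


Answer: [botri/, bowisna/, cali/, pepuslug/, plogrugr/, staka]

Derivation:
Invoking shelfsys mkfold using /snub/pepuslug, and see ok.
Using shelfsys mkfold using /snub/botri, and observe ok.
Then shelfsys pen using /snub/botri/jib, sto, giving created.
Then shelfsys cull using /snub/botri, → ToolError: not empty.
Then shelfsys pen using /snub/staka, plipa, giving created.
Invoking shelfsys recite using /snub/staka, — result: plipa.
I invoke shelfsys mkfold using /snub/pepuslug/hax, → ok.
I call recast translate using 75, MB, KiB, and observe 1171875/16.
I run shelfsys scanf using /snub, → [botri/, bowisna/, cali/, pepuslug/, plogrugr/, staka].


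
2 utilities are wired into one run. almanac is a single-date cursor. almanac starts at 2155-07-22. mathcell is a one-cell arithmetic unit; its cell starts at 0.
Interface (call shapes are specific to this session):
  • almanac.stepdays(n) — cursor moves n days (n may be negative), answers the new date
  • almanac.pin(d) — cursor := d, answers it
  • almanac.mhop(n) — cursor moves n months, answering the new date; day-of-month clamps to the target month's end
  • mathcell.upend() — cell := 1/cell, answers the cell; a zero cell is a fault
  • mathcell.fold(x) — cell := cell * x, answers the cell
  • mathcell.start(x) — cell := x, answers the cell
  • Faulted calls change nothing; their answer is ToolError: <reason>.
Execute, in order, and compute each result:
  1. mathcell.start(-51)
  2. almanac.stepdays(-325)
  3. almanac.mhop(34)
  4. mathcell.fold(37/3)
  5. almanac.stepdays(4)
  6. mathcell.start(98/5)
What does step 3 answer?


Then start passing x=-51: -51.
Next I call stepdays passing n=-325, — result: 2154-08-31.
Now I run mhop passing n=34, giving 2157-06-30.
Using fold passing x=37/3, — result: -629.
I call stepdays passing n=4, and see 2157-07-04.
I try start passing x=98/5, — result: 98/5.

Answer: 2157-06-30


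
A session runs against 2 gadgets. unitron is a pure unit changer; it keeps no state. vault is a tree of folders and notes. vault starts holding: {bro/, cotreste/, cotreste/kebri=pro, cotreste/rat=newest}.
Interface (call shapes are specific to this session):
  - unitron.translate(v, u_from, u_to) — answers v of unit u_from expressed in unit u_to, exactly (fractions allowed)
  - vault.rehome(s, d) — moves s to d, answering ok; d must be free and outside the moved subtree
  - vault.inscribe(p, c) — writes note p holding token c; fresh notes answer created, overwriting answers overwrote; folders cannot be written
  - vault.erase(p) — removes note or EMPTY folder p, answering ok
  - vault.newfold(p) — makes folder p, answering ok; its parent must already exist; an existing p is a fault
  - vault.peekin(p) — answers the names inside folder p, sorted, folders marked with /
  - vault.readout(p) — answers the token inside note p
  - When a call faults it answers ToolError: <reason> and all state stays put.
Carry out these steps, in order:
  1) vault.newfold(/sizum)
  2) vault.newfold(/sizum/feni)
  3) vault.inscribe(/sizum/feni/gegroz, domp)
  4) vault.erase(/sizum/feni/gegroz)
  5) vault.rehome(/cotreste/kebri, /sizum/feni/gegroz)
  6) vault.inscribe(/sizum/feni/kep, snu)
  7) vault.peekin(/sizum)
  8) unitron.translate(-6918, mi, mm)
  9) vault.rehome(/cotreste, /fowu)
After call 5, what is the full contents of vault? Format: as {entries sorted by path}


[in] newfold /sizum
  ok
[in] newfold /sizum/feni
  ok
[in] inscribe /sizum/feni/gegroz domp
  created
[in] erase /sizum/feni/gegroz
  ok
[in] rehome /cotreste/kebri /sizum/feni/gegroz
  ok
[in] inscribe /sizum/feni/kep snu
  created
[in] peekin /sizum
  [feni/]
[in] translate -6918 mi mm
  -11133441792
[in] rehome /cotreste /fowu
  ok

Answer: {bro/, cotreste/, cotreste/rat=newest, sizum/, sizum/feni/, sizum/feni/gegroz=pro}


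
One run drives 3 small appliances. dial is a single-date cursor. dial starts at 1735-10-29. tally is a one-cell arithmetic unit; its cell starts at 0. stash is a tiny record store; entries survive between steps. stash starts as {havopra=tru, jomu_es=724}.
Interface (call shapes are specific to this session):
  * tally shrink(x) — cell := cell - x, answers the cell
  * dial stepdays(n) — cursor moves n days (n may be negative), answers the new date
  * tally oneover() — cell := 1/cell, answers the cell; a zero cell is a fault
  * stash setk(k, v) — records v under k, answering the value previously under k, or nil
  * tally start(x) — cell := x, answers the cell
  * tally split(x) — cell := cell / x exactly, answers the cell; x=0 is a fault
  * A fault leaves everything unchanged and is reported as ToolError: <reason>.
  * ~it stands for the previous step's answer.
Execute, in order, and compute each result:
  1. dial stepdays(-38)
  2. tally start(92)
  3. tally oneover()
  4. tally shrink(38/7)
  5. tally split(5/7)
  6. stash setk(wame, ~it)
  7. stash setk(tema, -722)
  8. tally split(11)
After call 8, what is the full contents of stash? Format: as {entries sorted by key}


Next I call dial stepdays(n=-38), giving 1735-09-21.
Calling tally start(x=92), — result: 92.
Invoking tally oneover, which returns 1/92.
I invoke tally shrink(x=38/7), → -3489/644.
I use tally split(x=5/7), and see -3489/460.
Using stash setk(k=wame, v=~it), giving nil.
I try stash setk(k=tema, v=-722): nil.
I invoke tally split(x=11), and observe -3489/5060.

Answer: {havopra=tru, jomu_es=724, tema=-722, wame=-3489/460}


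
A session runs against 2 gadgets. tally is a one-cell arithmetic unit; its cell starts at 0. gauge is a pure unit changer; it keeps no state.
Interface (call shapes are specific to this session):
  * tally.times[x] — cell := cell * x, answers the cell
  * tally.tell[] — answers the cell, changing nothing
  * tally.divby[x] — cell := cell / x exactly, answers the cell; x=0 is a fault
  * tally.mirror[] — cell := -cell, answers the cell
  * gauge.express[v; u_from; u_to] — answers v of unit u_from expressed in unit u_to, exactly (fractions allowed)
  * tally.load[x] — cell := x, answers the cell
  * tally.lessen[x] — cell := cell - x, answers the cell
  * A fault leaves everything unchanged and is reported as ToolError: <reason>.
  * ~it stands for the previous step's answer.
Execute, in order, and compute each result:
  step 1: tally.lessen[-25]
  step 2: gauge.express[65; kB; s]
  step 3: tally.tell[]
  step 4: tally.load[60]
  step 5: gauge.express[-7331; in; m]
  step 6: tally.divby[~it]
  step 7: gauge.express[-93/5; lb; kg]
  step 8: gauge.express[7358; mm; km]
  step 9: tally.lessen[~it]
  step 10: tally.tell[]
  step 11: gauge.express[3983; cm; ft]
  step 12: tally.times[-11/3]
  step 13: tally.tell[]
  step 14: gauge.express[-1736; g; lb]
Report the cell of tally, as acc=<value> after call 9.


I run lessen with -25, giving 25.
I try express with 65, kB, s, which returns ToolError: incompatible units.
I try tell(), and get 25.
Now I run load with 60, giving 60.
I run express with -7331, in, m, and observe -931037/5000.
I try divby with ~it, yielding -300000/931037.
I use express with -93/5, lb, kg, and get -4218409041/500000000.
Now I run express with 7358, mm, km, yielding 3679/500000.
I use lessen with ~it, which returns -153425285123/465518500000.
Next I call tell, → -153425285123/465518500000.
I use express with 3983, cm, ft: 99575/762.
Invoking times with -11/3, and observe 1687678136353/1396555500000.
I use tell(), and observe 1687678136353/1396555500000.
Calling express with -1736, g, lb, giving -24800000/6479891.

Answer: acc=-153425285123/465518500000


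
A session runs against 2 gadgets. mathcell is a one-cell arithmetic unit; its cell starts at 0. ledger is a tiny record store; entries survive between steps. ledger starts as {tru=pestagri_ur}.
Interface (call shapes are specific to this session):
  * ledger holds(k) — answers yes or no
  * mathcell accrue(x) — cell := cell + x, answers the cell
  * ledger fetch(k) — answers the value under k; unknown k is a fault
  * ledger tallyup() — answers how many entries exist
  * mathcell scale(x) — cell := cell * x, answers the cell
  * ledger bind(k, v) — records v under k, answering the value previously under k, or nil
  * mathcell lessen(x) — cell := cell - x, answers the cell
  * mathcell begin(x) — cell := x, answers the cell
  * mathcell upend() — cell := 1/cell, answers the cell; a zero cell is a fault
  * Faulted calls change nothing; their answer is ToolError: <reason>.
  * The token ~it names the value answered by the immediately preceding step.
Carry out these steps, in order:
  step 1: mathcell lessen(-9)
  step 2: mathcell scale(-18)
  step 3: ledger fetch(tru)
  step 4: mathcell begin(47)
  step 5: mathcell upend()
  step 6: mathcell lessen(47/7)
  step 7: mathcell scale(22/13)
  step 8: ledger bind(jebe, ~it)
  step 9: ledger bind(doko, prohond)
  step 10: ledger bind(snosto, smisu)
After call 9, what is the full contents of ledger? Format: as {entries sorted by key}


→ mathcell lessen(x: -9)
← 9
→ mathcell scale(x: -18)
← -162
→ ledger fetch(k: tru)
← pestagri_ur
→ mathcell begin(x: 47)
← 47
→ mathcell upend()
← 1/47
→ mathcell lessen(x: 47/7)
← -2202/329
→ mathcell scale(x: 22/13)
← -48444/4277
→ ledger bind(k: jebe, v: ~it)
← nil
→ ledger bind(k: doko, v: prohond)
← nil
→ ledger bind(k: snosto, v: smisu)
← nil

Answer: {doko=prohond, jebe=-48444/4277, tru=pestagri_ur}


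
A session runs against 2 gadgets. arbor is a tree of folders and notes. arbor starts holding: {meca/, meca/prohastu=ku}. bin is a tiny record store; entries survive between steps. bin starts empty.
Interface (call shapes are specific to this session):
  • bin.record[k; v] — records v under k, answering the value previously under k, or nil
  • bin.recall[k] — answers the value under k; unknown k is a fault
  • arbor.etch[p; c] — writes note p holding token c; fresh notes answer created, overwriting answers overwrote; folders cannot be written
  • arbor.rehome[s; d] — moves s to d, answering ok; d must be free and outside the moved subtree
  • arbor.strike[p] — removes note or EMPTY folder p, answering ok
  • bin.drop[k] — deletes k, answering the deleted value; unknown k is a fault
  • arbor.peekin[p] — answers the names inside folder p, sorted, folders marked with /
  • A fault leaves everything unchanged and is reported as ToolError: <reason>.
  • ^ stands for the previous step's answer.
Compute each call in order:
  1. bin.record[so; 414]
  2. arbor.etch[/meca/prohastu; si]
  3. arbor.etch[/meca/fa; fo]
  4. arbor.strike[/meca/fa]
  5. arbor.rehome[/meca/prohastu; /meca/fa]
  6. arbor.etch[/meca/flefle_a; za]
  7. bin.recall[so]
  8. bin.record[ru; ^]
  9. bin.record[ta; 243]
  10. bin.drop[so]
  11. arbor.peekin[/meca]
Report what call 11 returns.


-> bin.record(k: so, v: 414)
<- nil
-> arbor.etch(p: /meca/prohastu, c: si)
<- overwrote
-> arbor.etch(p: /meca/fa, c: fo)
<- created
-> arbor.strike(p: /meca/fa)
<- ok
-> arbor.rehome(s: /meca/prohastu, d: /meca/fa)
<- ok
-> arbor.etch(p: /meca/flefle_a, c: za)
<- created
-> bin.recall(k: so)
<- 414
-> bin.record(k: ru, v: ^)
<- nil
-> bin.record(k: ta, v: 243)
<- nil
-> bin.drop(k: so)
<- 414
-> arbor.peekin(p: /meca)
<- [fa, flefle_a]

Answer: [fa, flefle_a]


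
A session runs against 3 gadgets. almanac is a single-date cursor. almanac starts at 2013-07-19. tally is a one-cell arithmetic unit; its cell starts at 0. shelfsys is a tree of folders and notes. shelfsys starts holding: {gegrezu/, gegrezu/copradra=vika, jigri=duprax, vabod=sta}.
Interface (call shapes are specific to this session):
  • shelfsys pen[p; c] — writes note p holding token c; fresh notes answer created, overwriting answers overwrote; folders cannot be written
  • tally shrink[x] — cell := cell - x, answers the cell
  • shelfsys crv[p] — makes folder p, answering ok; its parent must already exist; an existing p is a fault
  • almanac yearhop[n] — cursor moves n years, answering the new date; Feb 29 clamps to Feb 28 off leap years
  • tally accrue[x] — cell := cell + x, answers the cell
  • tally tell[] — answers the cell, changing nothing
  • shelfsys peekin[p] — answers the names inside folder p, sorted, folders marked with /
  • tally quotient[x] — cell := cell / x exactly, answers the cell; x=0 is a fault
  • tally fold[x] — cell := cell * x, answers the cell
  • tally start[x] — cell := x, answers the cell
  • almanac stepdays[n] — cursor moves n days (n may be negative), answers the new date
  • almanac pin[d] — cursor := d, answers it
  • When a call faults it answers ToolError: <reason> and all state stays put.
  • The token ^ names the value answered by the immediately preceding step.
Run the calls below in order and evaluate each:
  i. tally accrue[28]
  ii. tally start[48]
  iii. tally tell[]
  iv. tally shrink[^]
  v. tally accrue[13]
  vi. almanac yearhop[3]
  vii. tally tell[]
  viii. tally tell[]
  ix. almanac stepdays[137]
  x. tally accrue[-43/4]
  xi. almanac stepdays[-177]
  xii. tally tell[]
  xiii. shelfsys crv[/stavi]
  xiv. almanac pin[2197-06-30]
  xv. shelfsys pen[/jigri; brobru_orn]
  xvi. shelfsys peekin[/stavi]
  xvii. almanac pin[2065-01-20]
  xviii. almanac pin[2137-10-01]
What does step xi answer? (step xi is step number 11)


Answer: 2016-06-09

Derivation:
[in] tally accrue x: 28
  28
[in] tally start x: 48
  48
[in] tally tell
  48
[in] tally shrink x: ^
  0
[in] tally accrue x: 13
  13
[in] almanac yearhop n: 3
  2016-07-19
[in] tally tell
  13
[in] tally tell
  13
[in] almanac stepdays n: 137
  2016-12-03
[in] tally accrue x: -43/4
  9/4
[in] almanac stepdays n: -177
  2016-06-09
[in] tally tell
  9/4
[in] shelfsys crv p: /stavi
  ok
[in] almanac pin d: 2197-06-30
  2197-06-30
[in] shelfsys pen p: /jigri c: brobru_orn
  overwrote
[in] shelfsys peekin p: /stavi
  []
[in] almanac pin d: 2065-01-20
  2065-01-20
[in] almanac pin d: 2137-10-01
  2137-10-01


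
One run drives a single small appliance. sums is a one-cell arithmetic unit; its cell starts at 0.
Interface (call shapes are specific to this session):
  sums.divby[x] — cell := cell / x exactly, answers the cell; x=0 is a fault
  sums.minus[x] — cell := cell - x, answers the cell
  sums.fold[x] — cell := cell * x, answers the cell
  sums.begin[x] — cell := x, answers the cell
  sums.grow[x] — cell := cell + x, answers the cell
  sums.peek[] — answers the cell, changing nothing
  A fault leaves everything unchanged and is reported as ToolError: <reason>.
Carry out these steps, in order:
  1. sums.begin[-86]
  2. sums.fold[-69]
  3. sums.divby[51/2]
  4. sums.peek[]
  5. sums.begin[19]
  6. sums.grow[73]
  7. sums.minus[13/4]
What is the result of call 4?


Answer: 3956/17

Derivation:
[in] sums.begin -86
= -86
[in] sums.fold -69
= 5934
[in] sums.divby 51/2
= 3956/17
[in] sums.peek
= 3956/17
[in] sums.begin 19
= 19
[in] sums.grow 73
= 92
[in] sums.minus 13/4
= 355/4
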